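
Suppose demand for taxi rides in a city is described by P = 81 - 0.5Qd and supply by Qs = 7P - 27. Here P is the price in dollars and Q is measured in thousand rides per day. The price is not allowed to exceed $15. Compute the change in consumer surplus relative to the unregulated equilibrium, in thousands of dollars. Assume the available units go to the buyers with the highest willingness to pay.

Rearranging demand gives Qd = 162 - 2P. In a free market, 162 - 2P = 7P - 27 gives the equilibrium P* = 21, Q* = 120.
The ceiling of 15 is below the equilibrium price 21, so it binds.
At P = 15: Qd = 162 - 2·15 = 132 and Qs = 7·15 - 27 = 78.
Consumer surplus without the control is ½ · (81 - 21) · 120 = 3600.
With the ceiling, 78 units are sold at 15 (assume they go to the highest-value buyers). The demand price at Q = 78 is 42, so CS = ½ · [(81 - 15) + (42 - 15)] · 78 = 3627.
Change in consumer surplus = 3627 - 3600 = 27.

27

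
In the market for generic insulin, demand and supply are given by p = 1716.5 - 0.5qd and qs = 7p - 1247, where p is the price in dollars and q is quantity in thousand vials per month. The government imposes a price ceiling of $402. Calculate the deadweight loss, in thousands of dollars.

219303

Rearranging demand gives qd = 3433 - 2p. Setting quantity demanded equal to quantity supplied, 3433 - 2p = 7p - 1247, gives p* = 520 and q* = 2393.
Because the ceiling (402) lies below the market-clearing price, it is binding.
At p = 402: qd = 3433 - 2·402 = 2629 and qs = 7·402 - 1247 = 1567.
Quantity traded falls to 1567. At q = 1567 the demand price is (3433 - 1567)/2 = 933 and the supply price is (1247 + 1567)/7 = 402.
Deadweight loss = ½ · (933 - 402) · (2393 - 1567) = ½ · 531 · 826 = 219303.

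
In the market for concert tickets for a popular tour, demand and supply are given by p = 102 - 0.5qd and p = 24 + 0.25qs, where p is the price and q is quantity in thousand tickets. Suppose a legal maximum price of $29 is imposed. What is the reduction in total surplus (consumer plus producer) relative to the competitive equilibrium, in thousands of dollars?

Rearranging demand gives qd = 204 - 2p; rearranging supply gives qs = 4p - 96. In a free market, 204 - 2p = 4p - 96 gives the equilibrium p* = 50, q* = 104.
Because the ceiling (29) lies below the market-clearing price, it is binding.
At p = 29: qd = 204 - 2·29 = 146 and qs = 4·29 - 96 = 20.
Quantity traded falls to 20. At q = 20 the demand price is (204 - 20)/2 = 92 and the supply price is (96 + 20)/4 = 29.
Deadweight loss = ½ · (92 - 29) · (104 - 20) = ½ · 63 · 84 = 2646.

2646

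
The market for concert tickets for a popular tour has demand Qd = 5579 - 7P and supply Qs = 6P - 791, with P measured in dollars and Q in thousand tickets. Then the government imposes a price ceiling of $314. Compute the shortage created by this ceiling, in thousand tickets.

Without the control the market clears where 5579 - 7P = 6P - 791, i.e. P* = 490 and Q* = 2149.
Because the ceiling (314) lies below the market-clearing price, it is binding.
At P = 314: Qd = 5579 - 7·314 = 3381 and Qs = 6·314 - 791 = 1093.
Shortage = Qd - Qs = 3381 - 1093 = 2288.

2288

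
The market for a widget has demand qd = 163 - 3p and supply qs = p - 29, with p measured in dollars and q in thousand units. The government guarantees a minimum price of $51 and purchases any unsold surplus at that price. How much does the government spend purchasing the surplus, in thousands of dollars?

612

In a free market, 163 - 3p = p - 29 gives the equilibrium p* = 48, q* = 19.
Because the floor (51) lies above the market-clearing price, it is binding.
At p = 51: qd = 163 - 3·51 = 10 and qs = 51 - 29 = 22.
Surplus = qs - qd = 12.
Government expenditure = surplus × support price = 12 × 51 = 612.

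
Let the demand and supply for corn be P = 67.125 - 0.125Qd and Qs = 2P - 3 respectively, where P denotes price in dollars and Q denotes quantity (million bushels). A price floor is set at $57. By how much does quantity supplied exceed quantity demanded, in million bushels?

Rearranging demand gives Qd = 537 - 8P. Without the control the market clears where 537 - 8P = 2P - 3, i.e. P* = 54 and Q* = 105.
Since 57 > 54, the floor is binding.
At P = 57: Qd = 537 - 8·57 = 81 and Qs = 2·57 - 3 = 111.
Surplus = Qs - Qd = 111 - 81 = 30.

30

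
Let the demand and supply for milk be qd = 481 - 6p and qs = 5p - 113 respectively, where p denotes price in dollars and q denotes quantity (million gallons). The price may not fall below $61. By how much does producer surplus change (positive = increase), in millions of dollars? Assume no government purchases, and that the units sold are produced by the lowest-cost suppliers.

628.6

In a free market, 481 - 6p = 5p - 113 gives the equilibrium p* = 54, q* = 157.
The floor of 61 is above the equilibrium price 54, so it binds.
At p = 61: qd = 481 - 6·61 = 115 and qs = 5·61 - 113 = 192.
Producer surplus without the control is ½ · (54 - 22.6) · 157 = 2464.9.
With the floor, 115 units are sold at 61. The supply price at q = 115 is 45.6, so PS = ½ · [(61 - 22.6) + (61 - 45.6)] · 115 = 3093.5.
Change in producer surplus = 3093.5 - 2464.9 = 628.6.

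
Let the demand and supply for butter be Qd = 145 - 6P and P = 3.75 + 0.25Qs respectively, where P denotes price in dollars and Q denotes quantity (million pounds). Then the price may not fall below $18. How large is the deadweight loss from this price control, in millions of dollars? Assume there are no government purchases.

Rearranging supply gives Qs = 4P - 15. Equilibrium: 145 - 6P = 4P - 15, so 160 = 10P and P* = 16, Q* = 49.
The floor of 18 is above the equilibrium price 16, so it binds.
At P = 18: Qd = 145 - 6·18 = 37 and Qs = 4·18 - 15 = 57.
Quantity traded falls to 37. At Q = 37 the demand price is (145 - 37)/6 = 18 and the supply price is (15 + 37)/4 = 13.
Deadweight loss = ½ · (18 - 13) · (49 - 37) = ½ · 5 · 12 = 30.

30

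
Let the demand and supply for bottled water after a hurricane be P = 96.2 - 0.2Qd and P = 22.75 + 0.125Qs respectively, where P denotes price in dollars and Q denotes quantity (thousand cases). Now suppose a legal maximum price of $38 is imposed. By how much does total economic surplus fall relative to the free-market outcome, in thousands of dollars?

1757.6

Rearranging demand gives Qd = 481 - 5P; rearranging supply gives Qs = 8P - 182. Without the control the market clears where 481 - 5P = 8P - 182, i.e. P* = 51 and Q* = 226.
The ceiling of 38 is below the equilibrium price 51, so it binds.
At P = 38: Qd = 481 - 5·38 = 291 and Qs = 8·38 - 182 = 122.
Quantity traded falls to 122. At Q = 122 the demand price is (481 - 122)/5 = 71.8 and the supply price is (182 + 122)/8 = 38.
Deadweight loss = ½ · (71.8 - 38) · (226 - 122) = ½ · 33.8 · 104 = 1757.6.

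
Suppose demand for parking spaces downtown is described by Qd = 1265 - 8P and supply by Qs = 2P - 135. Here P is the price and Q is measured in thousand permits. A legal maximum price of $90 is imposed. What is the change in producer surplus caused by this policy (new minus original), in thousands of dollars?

Equilibrium: 1265 - 8P = 2P - 135, so 1400 = 10P and P* = 140, Q* = 145.
The ceiling of 90 is below the equilibrium price 140, so it binds.
At P = 90: Qd = 1265 - 8·90 = 545 and Qs = 2·90 - 135 = 45.
Producer surplus without the control is ½ · (140 - 67.5) · 145 = 5256.25.
With the ceiling, producers sell 45 units at 90, so PS = ½ · (90 - 67.5) · 45 = 506.25.
Change in producer surplus = 506.25 - 5256.25 = -4750.

-4750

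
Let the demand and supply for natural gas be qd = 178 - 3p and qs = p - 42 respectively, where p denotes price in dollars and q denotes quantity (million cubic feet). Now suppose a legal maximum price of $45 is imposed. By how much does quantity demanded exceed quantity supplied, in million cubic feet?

Setting quantity demanded equal to quantity supplied, 178 - 3p = p - 42, gives p* = 55 and q* = 13.
Because the ceiling (45) lies below the market-clearing price, it is binding.
At p = 45: qd = 178 - 3·45 = 43 and qs = 45 - 42 = 3.
Shortage = qd - qs = 43 - 3 = 40.

40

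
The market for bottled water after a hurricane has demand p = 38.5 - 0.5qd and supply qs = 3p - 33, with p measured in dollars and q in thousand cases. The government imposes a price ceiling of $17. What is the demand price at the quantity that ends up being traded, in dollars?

Rearranging demand gives qd = 77 - 2p. In a free market, 77 - 2p = 3p - 33 gives the equilibrium p* = 22, q* = 33.
Because the ceiling (17) lies below the market-clearing price, it is binding.
At p = 17: qd = 77 - 2·17 = 43 and qs = 3·17 - 33 = 18.
Only 18 units reach the market. On the demand curve, the marginal buyer's willingness to pay at q = 18 is (77 - 18)/2 = 29.5.

29.5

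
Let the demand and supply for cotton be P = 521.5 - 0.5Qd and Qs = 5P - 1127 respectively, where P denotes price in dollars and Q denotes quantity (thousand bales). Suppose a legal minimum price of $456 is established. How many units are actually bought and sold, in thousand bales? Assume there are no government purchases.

131

Rearranging demand gives Qd = 1043 - 2P. In a free market, 1043 - 2P = 5P - 1127 gives the equilibrium P* = 310, Q* = 423.
Because the floor (456) lies above the market-clearing price, it is binding.
At P = 456: Qd = 1043 - 2·456 = 131 and Qs = 5·456 - 1127 = 1153.
The quantity actually transacted is the short side, demand: 131.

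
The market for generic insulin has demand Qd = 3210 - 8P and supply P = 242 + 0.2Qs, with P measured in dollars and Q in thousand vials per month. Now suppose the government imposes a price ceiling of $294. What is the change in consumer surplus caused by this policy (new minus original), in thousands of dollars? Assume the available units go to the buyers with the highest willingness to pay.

8653.75

Rearranging supply gives Qs = 5P - 1210. Setting quantity demanded equal to quantity supplied, 3210 - 8P = 5P - 1210, gives P* = 340 and Q* = 490.
The ceiling of 294 is below the equilibrium price 340, so it binds.
At P = 294: Qd = 3210 - 8·294 = 858 and Qs = 5·294 - 1210 = 260.
Consumer surplus without the control is ½ · (401.25 - 340) · 490 = 15006.25.
With the ceiling, 260 units are sold at 294 (assume they go to the highest-value buyers). The demand price at Q = 260 is 368.75, so CS = ½ · [(401.25 - 294) + (368.75 - 294)] · 260 = 23660.
Change in consumer surplus = 23660 - 15006.25 = 8653.75.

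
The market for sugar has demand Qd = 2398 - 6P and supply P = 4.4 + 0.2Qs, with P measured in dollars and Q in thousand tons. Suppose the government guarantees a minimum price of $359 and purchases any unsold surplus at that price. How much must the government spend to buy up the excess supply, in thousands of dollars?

548911

Rearranging supply gives Qs = 5P - 22. Without the control the market clears where 2398 - 6P = 5P - 22, i.e. P* = 220 and Q* = 1078.
Since 359 > 220, the floor is binding.
At P = 359: Qd = 2398 - 6·359 = 244 and Qs = 5·359 - 22 = 1773.
Surplus = Qs - Qd = 1529.
Government expenditure = surplus × support price = 1529 × 359 = 548911.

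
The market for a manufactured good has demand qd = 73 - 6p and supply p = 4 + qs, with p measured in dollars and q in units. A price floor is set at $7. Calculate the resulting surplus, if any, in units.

Rearranging supply gives qs = p - 4. Setting quantity demanded equal to quantity supplied, 73 - 6p = p - 4, gives p* = 11 and q* = 7.
The floor of 7 is below the equilibrium price 11, so it is not binding; the market clears at p* = 11, q* = 7.
Since the control does not bind, there is no surplus.

0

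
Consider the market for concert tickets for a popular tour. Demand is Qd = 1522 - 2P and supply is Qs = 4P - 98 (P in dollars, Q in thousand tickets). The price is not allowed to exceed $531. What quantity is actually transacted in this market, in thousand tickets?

982

Without the control the market clears where 1522 - 2P = 4P - 98, i.e. P* = 270 and Q* = 982.
Since 531 is above P* = 270, the ceiling does not bind and the free-market outcome prevails.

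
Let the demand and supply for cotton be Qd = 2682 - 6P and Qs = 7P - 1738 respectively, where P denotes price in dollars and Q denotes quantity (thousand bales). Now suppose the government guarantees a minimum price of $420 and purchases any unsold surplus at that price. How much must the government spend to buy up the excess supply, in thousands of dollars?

436800

In a free market, 2682 - 6P = 7P - 1738 gives the equilibrium P* = 340, Q* = 642.
Because the floor (420) lies above the market-clearing price, it is binding.
At P = 420: Qd = 2682 - 6·420 = 162 and Qs = 7·420 - 1738 = 1202.
Surplus = Qs - Qd = 1040.
Government expenditure = surplus × support price = 1040 × 420 = 436800.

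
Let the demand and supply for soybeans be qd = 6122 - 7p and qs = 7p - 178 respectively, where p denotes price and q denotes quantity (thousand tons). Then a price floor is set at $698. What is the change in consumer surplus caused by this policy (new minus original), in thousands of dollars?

Without the control the market clears where 6122 - 7p = 7p - 178, i.e. p* = 450 and q* = 2972.
Because the floor (698) lies above the market-clearing price, it is binding.
At p = 698: qd = 6122 - 7·698 = 1236 and qs = 7·698 - 178 = 4708.
Consumer surplus without the control is ½ · (6122/7 - 450) · 2972 = 4416392/7.
With the floor, consumers buy 1236 units at 698, so CS = ½ · (6122/7 - 698) · 1236 = 763848/7.
Change in consumer surplus = 763848/7 - 4416392/7 = -521792.

-521792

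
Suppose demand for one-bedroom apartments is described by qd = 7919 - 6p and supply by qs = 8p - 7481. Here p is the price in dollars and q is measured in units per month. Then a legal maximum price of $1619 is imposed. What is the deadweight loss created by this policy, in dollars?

Equilibrium: 7919 - 6p = 8p - 7481, so 15400 = 14p and p* = 1100, q* = 1319.
Since 1619 is above p* = 1100, the ceiling does not bind and the free-market outcome prevails.
Since the control does not bind, no trades are prevented and deadweight loss is zero.

0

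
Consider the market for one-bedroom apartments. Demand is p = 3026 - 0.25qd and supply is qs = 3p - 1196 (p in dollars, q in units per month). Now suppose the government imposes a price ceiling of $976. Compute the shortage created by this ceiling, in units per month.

Rearranging demand gives qd = 12104 - 4p. Setting quantity demanded equal to quantity supplied, 12104 - 4p = 3p - 1196, gives p* = 1900 and q* = 4504.
Since 976 < 1900, the ceiling is binding.
At p = 976: qd = 12104 - 4·976 = 8200 and qs = 3·976 - 1196 = 1732.
Shortage = qd - qs = 8200 - 1732 = 6468.

6468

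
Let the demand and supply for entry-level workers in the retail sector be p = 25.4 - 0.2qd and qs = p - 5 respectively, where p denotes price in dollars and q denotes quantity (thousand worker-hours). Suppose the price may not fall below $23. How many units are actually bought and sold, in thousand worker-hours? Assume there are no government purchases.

Rearranging demand gives qd = 127 - 5p. Setting quantity demanded equal to quantity supplied, 127 - 5p = p - 5, gives p* = 22 and q* = 17.
The floor of 23 is above the equilibrium price 22, so it binds.
At p = 23: qd = 127 - 5·23 = 12 and qs = 23 - 5 = 18.
The quantity actually transacted is the short side, demand: 12.

12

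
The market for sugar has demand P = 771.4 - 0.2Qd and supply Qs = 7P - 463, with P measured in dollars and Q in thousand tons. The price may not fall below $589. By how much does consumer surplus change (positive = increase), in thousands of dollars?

-339950.5

Rearranging demand gives Qd = 3857 - 5P. Equilibrium: 3857 - 5P = 7P - 463, so 4320 = 12P and P* = 360, Q* = 2057.
Because the floor (589) lies above the market-clearing price, it is binding.
At P = 589: Qd = 3857 - 5·589 = 912 and Qs = 7·589 - 463 = 3660.
Consumer surplus without the control is ½ · (771.4 - 360) · 2057 = 423124.9.
With the floor, consumers buy 912 units at 589, so CS = ½ · (771.4 - 589) · 912 = 83174.4.
Change in consumer surplus = 83174.4 - 423124.9 = -339950.5.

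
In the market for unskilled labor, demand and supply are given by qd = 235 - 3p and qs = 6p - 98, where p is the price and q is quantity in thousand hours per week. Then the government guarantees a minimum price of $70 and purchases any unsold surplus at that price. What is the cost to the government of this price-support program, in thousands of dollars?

20790

Without the control the market clears where 235 - 3p = 6p - 98, i.e. p* = 37 and q* = 124.
Since 70 > 37, the floor is binding.
At p = 70: qd = 235 - 3·70 = 25 and qs = 6·70 - 98 = 322.
Surplus = qs - qd = 297.
Government expenditure = surplus × support price = 297 × 70 = 20790.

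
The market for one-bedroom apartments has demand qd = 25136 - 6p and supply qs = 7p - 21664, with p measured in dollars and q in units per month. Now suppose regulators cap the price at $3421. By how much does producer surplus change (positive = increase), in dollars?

-520800.5

Without the control the market clears where 25136 - 6p = 7p - 21664, i.e. p* = 3600 and q* = 3536.
Since 3421 < 3600, the ceiling is binding.
At p = 3421: qd = 25136 - 6·3421 = 4610 and qs = 7·3421 - 21664 = 2283.
Producer surplus without the control is ½ · (3600 - 21664/7) · 3536 = 6251648/7.
With the ceiling, producers sell 2283 units at 3421, so PS = ½ · (3421 - 21664/7) · 2283 = 5212089/14.
Change in producer surplus = 5212089/14 - 6251648/7 = -520800.5.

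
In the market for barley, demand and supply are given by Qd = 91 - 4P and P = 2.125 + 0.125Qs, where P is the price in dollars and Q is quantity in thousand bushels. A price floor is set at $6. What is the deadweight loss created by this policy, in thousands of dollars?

Rearranging supply gives Qs = 8P - 17. Without the control the market clears where 91 - 4P = 8P - 17, i.e. P* = 9 and Q* = 55.
Since 6 is below P* = 9, the floor does not bind and the free-market outcome prevails.
Since the control does not bind, no trades are prevented and deadweight loss is zero.

0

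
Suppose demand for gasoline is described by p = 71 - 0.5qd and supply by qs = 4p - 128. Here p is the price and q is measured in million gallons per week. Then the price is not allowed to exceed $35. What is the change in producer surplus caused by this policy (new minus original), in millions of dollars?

Rearranging demand gives qd = 142 - 2p. Without the control the market clears where 142 - 2p = 4p - 128, i.e. p* = 45 and q* = 52.
Because the ceiling (35) lies below the market-clearing price, it is binding.
At p = 35: qd = 142 - 2·35 = 72 and qs = 4·35 - 128 = 12.
Producer surplus without the control is ½ · (45 - 32) · 52 = 338.
With the ceiling, producers sell 12 units at 35, so PS = ½ · (35 - 32) · 12 = 18.
Change in producer surplus = 18 - 338 = -320.

-320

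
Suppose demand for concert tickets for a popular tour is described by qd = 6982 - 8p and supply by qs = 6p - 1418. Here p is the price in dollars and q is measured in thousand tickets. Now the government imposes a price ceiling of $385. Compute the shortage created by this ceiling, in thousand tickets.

3010

In a free market, 6982 - 8p = 6p - 1418 gives the equilibrium p* = 600, q* = 2182.
Since 385 < 600, the ceiling is binding.
At p = 385: qd = 6982 - 8·385 = 3902 and qs = 6·385 - 1418 = 892.
Shortage = qd - qs = 3902 - 892 = 3010.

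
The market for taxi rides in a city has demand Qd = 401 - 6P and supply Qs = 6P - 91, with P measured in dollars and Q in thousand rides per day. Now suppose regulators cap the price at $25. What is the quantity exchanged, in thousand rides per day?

59

In a free market, 401 - 6P = 6P - 91 gives the equilibrium P* = 41, Q* = 155.
Because the ceiling (25) lies below the market-clearing price, it is binding.
At P = 25: Qd = 401 - 6·25 = 251 and Qs = 6·25 - 91 = 59.
The quantity actually transacted is the short side, supply: 59.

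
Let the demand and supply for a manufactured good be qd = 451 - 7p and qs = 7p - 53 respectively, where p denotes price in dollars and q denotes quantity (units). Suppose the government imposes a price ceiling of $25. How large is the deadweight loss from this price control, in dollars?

847

In a free market, 451 - 7p = 7p - 53 gives the equilibrium p* = 36, q* = 199.
Since 25 < 36, the ceiling is binding.
At p = 25: qd = 451 - 7·25 = 276 and qs = 7·25 - 53 = 122.
Quantity traded falls to 122. At q = 122 the demand price is (451 - 122)/7 = 47 and the supply price is (53 + 122)/7 = 25.
Deadweight loss = ½ · (47 - 25) · (199 - 122) = ½ · 22 · 77 = 847.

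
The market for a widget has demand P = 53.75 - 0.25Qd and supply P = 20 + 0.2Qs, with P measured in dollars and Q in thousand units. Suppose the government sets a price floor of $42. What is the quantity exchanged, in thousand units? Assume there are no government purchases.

47

Rearranging demand gives Qd = 215 - 4P; rearranging supply gives Qs = 5P - 100. Equilibrium: 215 - 4P = 5P - 100, so 315 = 9P and P* = 35, Q* = 75.
The floor of 42 is above the equilibrium price 35, so it binds.
At P = 42: Qd = 215 - 4·42 = 47 and Qs = 5·42 - 100 = 110.
The quantity actually transacted is the short side, demand: 47.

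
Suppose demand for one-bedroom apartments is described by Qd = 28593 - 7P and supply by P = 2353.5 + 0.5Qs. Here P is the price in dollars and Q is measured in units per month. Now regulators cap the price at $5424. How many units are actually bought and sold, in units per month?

2693

Rearranging supply gives Qs = 2P - 4707. Without the control the market clears where 28593 - 7P = 2P - 4707, i.e. P* = 3700 and Q* = 2693.
Since 5424 is above P* = 3700, the ceiling does not bind and the free-market outcome prevails.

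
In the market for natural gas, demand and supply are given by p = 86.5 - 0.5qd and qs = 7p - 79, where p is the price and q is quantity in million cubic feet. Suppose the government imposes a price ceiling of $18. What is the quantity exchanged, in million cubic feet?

Rearranging demand gives qd = 173 - 2p. Without the control the market clears where 173 - 2p = 7p - 79, i.e. p* = 28 and q* = 117.
Because the ceiling (18) lies below the market-clearing price, it is binding.
At p = 18: qd = 173 - 2·18 = 137 and qs = 7·18 - 79 = 47.
The quantity actually transacted is the short side, supply: 47.

47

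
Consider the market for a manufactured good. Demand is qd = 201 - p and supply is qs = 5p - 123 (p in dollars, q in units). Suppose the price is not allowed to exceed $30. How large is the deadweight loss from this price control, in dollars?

8640

Setting quantity demanded equal to quantity supplied, 201 - p = 5p - 123, gives p* = 54 and q* = 147.
The ceiling of 30 is below the equilibrium price 54, so it binds.
At p = 30: qd = 201 - 30 = 171 and qs = 5·30 - 123 = 27.
Quantity traded falls to 27. At q = 27 the demand price is 201 - 27 = 174 and the supply price is (123 + 27)/5 = 30.
Deadweight loss = ½ · (174 - 30) · (147 - 27) = ½ · 144 · 120 = 8640.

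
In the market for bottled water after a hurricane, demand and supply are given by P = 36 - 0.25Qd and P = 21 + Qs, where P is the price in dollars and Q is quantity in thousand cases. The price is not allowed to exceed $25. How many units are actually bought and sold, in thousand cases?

Rearranging demand gives Qd = 144 - 4P; rearranging supply gives Qs = P - 21. Without the control the market clears where 144 - 4P = P - 21, i.e. P* = 33 and Q* = 12.
Because the ceiling (25) lies below the market-clearing price, it is binding.
At P = 25: Qd = 144 - 4·25 = 44 and Qs = 25 - 21 = 4.
The quantity actually transacted is the short side, supply: 4.

4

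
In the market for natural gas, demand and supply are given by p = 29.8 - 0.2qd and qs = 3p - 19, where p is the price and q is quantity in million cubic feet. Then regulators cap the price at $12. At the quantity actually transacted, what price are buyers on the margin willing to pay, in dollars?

Rearranging demand gives qd = 149 - 5p. Equilibrium: 149 - 5p = 3p - 19, so 168 = 8p and p* = 21, q* = 44.
Because the ceiling (12) lies below the market-clearing price, it is binding.
At p = 12: qd = 149 - 5·12 = 89 and qs = 3·12 - 19 = 17.
Only 17 units reach the market. On the demand curve, the marginal buyer's willingness to pay at q = 17 is (149 - 17)/5 = 26.4.

26.4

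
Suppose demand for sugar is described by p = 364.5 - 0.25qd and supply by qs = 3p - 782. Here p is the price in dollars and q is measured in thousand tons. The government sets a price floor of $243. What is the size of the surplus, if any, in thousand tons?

Rearranging demand gives qd = 1458 - 4p. Equilibrium: 1458 - 4p = 3p - 782, so 2240 = 7p and p* = 320, q* = 178.
The floor of 243 is below the equilibrium price 320, so it is not binding; the market clears at p* = 320, q* = 178.
Since the control does not bind, there is no surplus.

0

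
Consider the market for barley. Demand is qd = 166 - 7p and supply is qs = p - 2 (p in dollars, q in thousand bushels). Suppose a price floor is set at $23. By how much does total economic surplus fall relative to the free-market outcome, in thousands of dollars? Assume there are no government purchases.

Setting quantity demanded equal to quantity supplied, 166 - 7p = p - 2, gives p* = 21 and q* = 19.
The floor of 23 is above the equilibrium price 21, so it binds.
At p = 23: qd = 166 - 7·23 = 5 and qs = 23 - 2 = 21.
Quantity traded falls to 5. At q = 5 the demand price is (166 - 5)/7 = 23 and the supply price is 2 + 5 = 7.
Deadweight loss = ½ · (23 - 7) · (19 - 5) = ½ · 16 · 14 = 112.

112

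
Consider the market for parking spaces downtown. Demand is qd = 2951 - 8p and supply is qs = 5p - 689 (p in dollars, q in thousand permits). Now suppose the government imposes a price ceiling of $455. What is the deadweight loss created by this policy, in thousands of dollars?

0

Equilibrium: 2951 - 8p = 5p - 689, so 3640 = 13p and p* = 280, q* = 711.
Since 455 is above p* = 280, the ceiling does not bind and the free-market outcome prevails.
Since the control does not bind, no trades are prevented and deadweight loss is zero.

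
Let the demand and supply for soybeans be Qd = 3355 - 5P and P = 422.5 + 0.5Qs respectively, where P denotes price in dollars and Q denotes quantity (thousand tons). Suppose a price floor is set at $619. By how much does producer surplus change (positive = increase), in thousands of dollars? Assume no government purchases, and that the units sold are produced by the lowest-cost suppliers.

Rearranging supply gives Qs = 2P - 845. Setting quantity demanded equal to quantity supplied, 3355 - 5P = 2P - 845, gives P* = 600 and Q* = 355.
The floor of 619 is above the equilibrium price 600, so it binds.
At P = 619: Qd = 3355 - 5·619 = 260 and Qs = 2·619 - 845 = 393.
Producer surplus without the control is ½ · (600 - 422.5) · 355 = 31506.25.
With the floor, 260 units are sold at 619. The supply price at Q = 260 is 552.5, so PS = ½ · [(619 - 422.5) + (619 - 552.5)] · 260 = 34190.
Change in producer surplus = 34190 - 31506.25 = 2683.75.

2683.75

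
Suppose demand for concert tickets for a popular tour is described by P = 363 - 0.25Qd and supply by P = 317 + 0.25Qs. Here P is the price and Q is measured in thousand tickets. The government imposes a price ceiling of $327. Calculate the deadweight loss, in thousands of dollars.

Rearranging demand gives Qd = 1452 - 4P; rearranging supply gives Qs = 4P - 1268. In a free market, 1452 - 4P = 4P - 1268 gives the equilibrium P* = 340, Q* = 92.
The ceiling of 327 is below the equilibrium price 340, so it binds.
At P = 327: Qd = 1452 - 4·327 = 144 and Qs = 4·327 - 1268 = 40.
Quantity traded falls to 40. At Q = 40 the demand price is (1452 - 40)/4 = 353 and the supply price is (1268 + 40)/4 = 327.
Deadweight loss = ½ · (353 - 327) · (92 - 40) = ½ · 26 · 52 = 676.

676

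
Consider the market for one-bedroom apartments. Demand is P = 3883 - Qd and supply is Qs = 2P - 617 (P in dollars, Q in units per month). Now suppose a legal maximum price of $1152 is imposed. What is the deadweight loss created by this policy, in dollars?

Rearranging demand gives Qd = 3883 - P. Without the control the market clears where 3883 - P = 2P - 617, i.e. P* = 1500 and Q* = 2383.
Because the ceiling (1152) lies below the market-clearing price, it is binding.
At P = 1152: Qd = 3883 - 1152 = 2731 and Qs = 2·1152 - 617 = 1687.
Quantity traded falls to 1687. At Q = 1687 the demand price is 3883 - 1687 = 2196 and the supply price is (617 + 1687)/2 = 1152.
Deadweight loss = ½ · (2196 - 1152) · (2383 - 1687) = ½ · 1044 · 696 = 363312.

363312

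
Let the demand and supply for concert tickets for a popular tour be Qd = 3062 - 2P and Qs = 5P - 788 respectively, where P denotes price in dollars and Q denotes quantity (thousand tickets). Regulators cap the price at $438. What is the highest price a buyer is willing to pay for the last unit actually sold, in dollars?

Equilibrium: 3062 - 2P = 5P - 788, so 3850 = 7P and P* = 550, Q* = 1962.
The ceiling of 438 is below the equilibrium price 550, so it binds.
At P = 438: Qd = 3062 - 2·438 = 2186 and Qs = 5·438 - 788 = 1402.
Only 1402 units reach the market. On the demand curve, the marginal buyer's willingness to pay at Q = 1402 is (3062 - 1402)/2 = 830.

830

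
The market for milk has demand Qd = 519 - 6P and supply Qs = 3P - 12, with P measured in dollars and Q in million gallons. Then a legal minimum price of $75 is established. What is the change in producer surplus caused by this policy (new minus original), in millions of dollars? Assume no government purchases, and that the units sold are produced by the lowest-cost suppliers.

-432

In a free market, 519 - 6P = 3P - 12 gives the equilibrium P* = 59, Q* = 165.
Because the floor (75) lies above the market-clearing price, it is binding.
At P = 75: Qd = 519 - 6·75 = 69 and Qs = 3·75 - 12 = 213.
Producer surplus without the control is ½ · (59 - 4) · 165 = 4537.5.
With the floor, 69 units are sold at 75. The supply price at Q = 69 is 27, so PS = ½ · [(75 - 4) + (75 - 27)] · 69 = 4105.5.
Change in producer surplus = 4105.5 - 4537.5 = -432.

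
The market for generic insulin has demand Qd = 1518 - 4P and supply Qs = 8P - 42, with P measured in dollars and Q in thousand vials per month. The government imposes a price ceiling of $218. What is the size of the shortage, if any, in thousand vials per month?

0

Equilibrium: 1518 - 4P = 8P - 42, so 1560 = 12P and P* = 130, Q* = 998.
The ceiling of 218 is above the equilibrium price 130, so it is not binding; the market clears at P* = 130, Q* = 998.
Since the control does not bind, there is no shortage.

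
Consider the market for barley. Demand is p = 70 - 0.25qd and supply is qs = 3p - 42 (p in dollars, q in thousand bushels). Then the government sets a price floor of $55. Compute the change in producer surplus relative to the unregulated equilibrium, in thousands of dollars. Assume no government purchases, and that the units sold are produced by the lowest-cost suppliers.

324

Rearranging demand gives qd = 280 - 4p. Equilibrium: 280 - 4p = 3p - 42, so 322 = 7p and p* = 46, q* = 96.
Since 55 > 46, the floor is binding.
At p = 55: qd = 280 - 4·55 = 60 and qs = 3·55 - 42 = 123.
Producer surplus without the control is ½ · (46 - 14) · 96 = 1536.
With the floor, 60 units are sold at 55. The supply price at q = 60 is 34, so PS = ½ · [(55 - 14) + (55 - 34)] · 60 = 1860.
Change in producer surplus = 1860 - 1536 = 324.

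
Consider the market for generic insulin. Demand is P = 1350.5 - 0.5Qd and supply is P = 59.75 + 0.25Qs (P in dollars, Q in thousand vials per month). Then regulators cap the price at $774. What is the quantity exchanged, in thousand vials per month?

Rearranging demand gives Qd = 2701 - 2P; rearranging supply gives Qs = 4P - 239. Without the control the market clears where 2701 - 2P = 4P - 239, i.e. P* = 490 and Q* = 1721.
The ceiling of 774 is above the equilibrium price 490, so it is not binding; the market clears at P* = 490, Q* = 1721.

1721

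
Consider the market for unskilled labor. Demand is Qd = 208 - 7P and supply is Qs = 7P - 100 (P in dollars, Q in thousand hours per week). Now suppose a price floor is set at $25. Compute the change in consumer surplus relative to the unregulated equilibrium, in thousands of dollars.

Without the control the market clears where 208 - 7P = 7P - 100, i.e. P* = 22 and Q* = 54.
Because the floor (25) lies above the market-clearing price, it is binding.
At P = 25: Qd = 208 - 7·25 = 33 and Qs = 7·25 - 100 = 75.
Consumer surplus without the control is ½ · (208/7 - 22) · 54 = 1458/7.
With the floor, consumers buy 33 units at 25, so CS = ½ · (208/7 - 25) · 33 = 1089/14.
Change in consumer surplus = 1089/14 - 1458/7 = -130.5.

-130.5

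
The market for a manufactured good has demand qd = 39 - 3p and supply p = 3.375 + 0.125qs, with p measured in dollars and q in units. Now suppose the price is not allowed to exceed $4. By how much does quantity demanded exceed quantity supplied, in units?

22

Rearranging supply gives qs = 8p - 27. Without the control the market clears where 39 - 3p = 8p - 27, i.e. p* = 6 and q* = 21.
The ceiling of 4 is below the equilibrium price 6, so it binds.
At p = 4: qd = 39 - 3·4 = 27 and qs = 8·4 - 27 = 5.
Shortage = qd - qs = 27 - 5 = 22.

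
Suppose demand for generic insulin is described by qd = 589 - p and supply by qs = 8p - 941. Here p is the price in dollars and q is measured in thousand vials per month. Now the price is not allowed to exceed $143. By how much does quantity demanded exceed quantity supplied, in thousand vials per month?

In a free market, 589 - p = 8p - 941 gives the equilibrium p* = 170, q* = 419.
The ceiling of 143 is below the equilibrium price 170, so it binds.
At p = 143: qd = 589 - 143 = 446 and qs = 8·143 - 941 = 203.
Shortage = qd - qs = 446 - 203 = 243.

243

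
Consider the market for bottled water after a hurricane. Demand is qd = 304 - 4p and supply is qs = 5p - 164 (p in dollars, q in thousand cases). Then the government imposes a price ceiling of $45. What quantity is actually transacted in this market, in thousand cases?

61

In a free market, 304 - 4p = 5p - 164 gives the equilibrium p* = 52, q* = 96.
Because the ceiling (45) lies below the market-clearing price, it is binding.
At p = 45: qd = 304 - 4·45 = 124 and qs = 5·45 - 164 = 61.
The quantity actually transacted is the short side, supply: 61.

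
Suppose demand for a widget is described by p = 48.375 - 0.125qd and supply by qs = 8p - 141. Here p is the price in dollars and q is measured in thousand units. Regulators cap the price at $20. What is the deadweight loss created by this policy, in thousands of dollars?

Rearranging demand gives qd = 387 - 8p. In a free market, 387 - 8p = 8p - 141 gives the equilibrium p* = 33, q* = 123.
The ceiling of 20 is below the equilibrium price 33, so it binds.
At p = 20: qd = 387 - 8·20 = 227 and qs = 8·20 - 141 = 19.
Quantity traded falls to 19. At q = 19 the demand price is (387 - 19)/8 = 46 and the supply price is (141 + 19)/8 = 20.
Deadweight loss = ½ · (46 - 20) · (123 - 19) = ½ · 26 · 104 = 1352.

1352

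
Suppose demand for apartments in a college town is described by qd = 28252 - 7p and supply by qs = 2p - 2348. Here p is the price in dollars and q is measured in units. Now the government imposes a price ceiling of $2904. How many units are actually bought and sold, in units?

Without the control the market clears where 28252 - 7p = 2p - 2348, i.e. p* = 3400 and q* = 4452.
The ceiling of 2904 is below the equilibrium price 3400, so it binds.
At p = 2904: qd = 28252 - 7·2904 = 7924 and qs = 2·2904 - 2348 = 3460.
The quantity actually transacted is the short side, supply: 3460.

3460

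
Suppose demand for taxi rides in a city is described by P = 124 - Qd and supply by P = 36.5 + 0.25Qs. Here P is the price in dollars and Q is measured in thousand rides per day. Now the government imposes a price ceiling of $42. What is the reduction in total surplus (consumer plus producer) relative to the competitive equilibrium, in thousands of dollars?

1440

Rearranging demand gives Qd = 124 - P; rearranging supply gives Qs = 4P - 146. Setting quantity demanded equal to quantity supplied, 124 - P = 4P - 146, gives P* = 54 and Q* = 70.
Because the ceiling (42) lies below the market-clearing price, it is binding.
At P = 42: Qd = 124 - 42 = 82 and Qs = 4·42 - 146 = 22.
Quantity traded falls to 22. At Q = 22 the demand price is 124 - 22 = 102 and the supply price is (146 + 22)/4 = 42.
Deadweight loss = ½ · (102 - 42) · (70 - 22) = ½ · 60 · 48 = 1440.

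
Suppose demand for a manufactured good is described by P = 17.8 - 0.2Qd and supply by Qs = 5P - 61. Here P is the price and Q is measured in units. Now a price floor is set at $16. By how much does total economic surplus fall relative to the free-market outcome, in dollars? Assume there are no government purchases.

Rearranging demand gives Qd = 89 - 5P. In a free market, 89 - 5P = 5P - 61 gives the equilibrium P* = 15, Q* = 14.
The floor of 16 is above the equilibrium price 15, so it binds.
At P = 16: Qd = 89 - 5·16 = 9 and Qs = 5·16 - 61 = 19.
Quantity traded falls to 9. At Q = 9 the demand price is (89 - 9)/5 = 16 and the supply price is (61 + 9)/5 = 14.
Deadweight loss = ½ · (16 - 14) · (14 - 9) = ½ · 2 · 5 = 5.

5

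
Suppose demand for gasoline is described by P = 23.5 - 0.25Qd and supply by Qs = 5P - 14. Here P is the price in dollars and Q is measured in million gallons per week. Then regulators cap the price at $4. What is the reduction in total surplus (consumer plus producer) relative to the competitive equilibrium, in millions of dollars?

360

Rearranging demand gives Qd = 94 - 4P. Without the control the market clears where 94 - 4P = 5P - 14, i.e. P* = 12 and Q* = 46.
Because the ceiling (4) lies below the market-clearing price, it is binding.
At P = 4: Qd = 94 - 4·4 = 78 and Qs = 5·4 - 14 = 6.
Quantity traded falls to 6. At Q = 6 the demand price is (94 - 6)/4 = 22 and the supply price is (14 + 6)/5 = 4.
Deadweight loss = ½ · (22 - 4) · (46 - 6) = ½ · 18 · 40 = 360.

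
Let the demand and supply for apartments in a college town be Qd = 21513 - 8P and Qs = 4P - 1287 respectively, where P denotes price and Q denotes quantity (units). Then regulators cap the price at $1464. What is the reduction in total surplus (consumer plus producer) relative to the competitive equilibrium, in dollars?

570288

In a free market, 21513 - 8P = 4P - 1287 gives the equilibrium P* = 1900, Q* = 6313.
Since 1464 < 1900, the ceiling is binding.
At P = 1464: Qd = 21513 - 8·1464 = 9801 and Qs = 4·1464 - 1287 = 4569.
Quantity traded falls to 4569. At Q = 4569 the demand price is (21513 - 4569)/8 = 2118 and the supply price is (1287 + 4569)/4 = 1464.
Deadweight loss = ½ · (2118 - 1464) · (6313 - 4569) = ½ · 654 · 1744 = 570288.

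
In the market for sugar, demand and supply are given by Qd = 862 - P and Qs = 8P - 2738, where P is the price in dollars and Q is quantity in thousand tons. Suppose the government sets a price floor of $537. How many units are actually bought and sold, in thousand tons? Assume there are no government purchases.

Equilibrium: 862 - P = 8P - 2738, so 3600 = 9P and P* = 400, Q* = 462.
Because the floor (537) lies above the market-clearing price, it is binding.
At P = 537: Qd = 862 - 537 = 325 and Qs = 8·537 - 2738 = 1558.
The quantity actually transacted is the short side, demand: 325.

325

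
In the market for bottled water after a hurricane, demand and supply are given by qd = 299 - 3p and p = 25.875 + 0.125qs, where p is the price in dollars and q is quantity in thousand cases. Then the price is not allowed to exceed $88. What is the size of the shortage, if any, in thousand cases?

Rearranging supply gives qs = 8p - 207. Without the control the market clears where 299 - 3p = 8p - 207, i.e. p* = 46 and q* = 161.
The ceiling of 88 is above the equilibrium price 46, so it is not binding; the market clears at p* = 46, q* = 161.
Since the control does not bind, there is no shortage.

0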